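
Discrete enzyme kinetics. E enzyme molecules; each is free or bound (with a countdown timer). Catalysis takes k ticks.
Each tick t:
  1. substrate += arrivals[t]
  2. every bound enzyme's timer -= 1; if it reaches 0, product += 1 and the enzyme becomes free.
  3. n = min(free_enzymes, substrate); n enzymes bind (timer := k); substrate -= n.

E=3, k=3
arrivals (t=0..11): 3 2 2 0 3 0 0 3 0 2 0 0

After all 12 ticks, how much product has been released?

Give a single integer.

t=0: arr=3 -> substrate=0 bound=3 product=0
t=1: arr=2 -> substrate=2 bound=3 product=0
t=2: arr=2 -> substrate=4 bound=3 product=0
t=3: arr=0 -> substrate=1 bound=3 product=3
t=4: arr=3 -> substrate=4 bound=3 product=3
t=5: arr=0 -> substrate=4 bound=3 product=3
t=6: arr=0 -> substrate=1 bound=3 product=6
t=7: arr=3 -> substrate=4 bound=3 product=6
t=8: arr=0 -> substrate=4 bound=3 product=6
t=9: arr=2 -> substrate=3 bound=3 product=9
t=10: arr=0 -> substrate=3 bound=3 product=9
t=11: arr=0 -> substrate=3 bound=3 product=9

Answer: 9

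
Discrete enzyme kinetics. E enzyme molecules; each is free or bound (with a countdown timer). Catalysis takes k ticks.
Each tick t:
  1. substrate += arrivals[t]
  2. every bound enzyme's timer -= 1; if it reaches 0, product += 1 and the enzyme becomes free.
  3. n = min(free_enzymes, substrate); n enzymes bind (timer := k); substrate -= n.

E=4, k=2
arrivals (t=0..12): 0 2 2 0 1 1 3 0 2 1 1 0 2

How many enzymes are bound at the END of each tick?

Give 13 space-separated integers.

t=0: arr=0 -> substrate=0 bound=0 product=0
t=1: arr=2 -> substrate=0 bound=2 product=0
t=2: arr=2 -> substrate=0 bound=4 product=0
t=3: arr=0 -> substrate=0 bound=2 product=2
t=4: arr=1 -> substrate=0 bound=1 product=4
t=5: arr=1 -> substrate=0 bound=2 product=4
t=6: arr=3 -> substrate=0 bound=4 product=5
t=7: arr=0 -> substrate=0 bound=3 product=6
t=8: arr=2 -> substrate=0 bound=2 product=9
t=9: arr=1 -> substrate=0 bound=3 product=9
t=10: arr=1 -> substrate=0 bound=2 product=11
t=11: arr=0 -> substrate=0 bound=1 product=12
t=12: arr=2 -> substrate=0 bound=2 product=13

Answer: 0 2 4 2 1 2 4 3 2 3 2 1 2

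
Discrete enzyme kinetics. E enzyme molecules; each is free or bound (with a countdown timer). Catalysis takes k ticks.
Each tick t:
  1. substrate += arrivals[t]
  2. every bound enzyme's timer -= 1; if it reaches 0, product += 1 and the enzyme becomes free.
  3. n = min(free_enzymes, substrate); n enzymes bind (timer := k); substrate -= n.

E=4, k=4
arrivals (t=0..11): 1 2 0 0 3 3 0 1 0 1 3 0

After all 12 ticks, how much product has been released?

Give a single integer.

Answer: 7

Derivation:
t=0: arr=1 -> substrate=0 bound=1 product=0
t=1: arr=2 -> substrate=0 bound=3 product=0
t=2: arr=0 -> substrate=0 bound=3 product=0
t=3: arr=0 -> substrate=0 bound=3 product=0
t=4: arr=3 -> substrate=1 bound=4 product=1
t=5: arr=3 -> substrate=2 bound=4 product=3
t=6: arr=0 -> substrate=2 bound=4 product=3
t=7: arr=1 -> substrate=3 bound=4 product=3
t=8: arr=0 -> substrate=1 bound=4 product=5
t=9: arr=1 -> substrate=0 bound=4 product=7
t=10: arr=3 -> substrate=3 bound=4 product=7
t=11: arr=0 -> substrate=3 bound=4 product=7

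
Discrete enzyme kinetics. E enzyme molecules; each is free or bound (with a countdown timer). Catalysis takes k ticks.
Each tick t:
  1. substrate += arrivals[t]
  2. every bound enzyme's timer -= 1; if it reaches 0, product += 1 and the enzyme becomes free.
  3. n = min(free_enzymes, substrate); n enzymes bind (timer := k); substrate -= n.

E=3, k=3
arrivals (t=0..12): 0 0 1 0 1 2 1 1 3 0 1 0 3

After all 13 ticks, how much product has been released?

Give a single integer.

t=0: arr=0 -> substrate=0 bound=0 product=0
t=1: arr=0 -> substrate=0 bound=0 product=0
t=2: arr=1 -> substrate=0 bound=1 product=0
t=3: arr=0 -> substrate=0 bound=1 product=0
t=4: arr=1 -> substrate=0 bound=2 product=0
t=5: arr=2 -> substrate=0 bound=3 product=1
t=6: arr=1 -> substrate=1 bound=3 product=1
t=7: arr=1 -> substrate=1 bound=3 product=2
t=8: arr=3 -> substrate=2 bound=3 product=4
t=9: arr=0 -> substrate=2 bound=3 product=4
t=10: arr=1 -> substrate=2 bound=3 product=5
t=11: arr=0 -> substrate=0 bound=3 product=7
t=12: arr=3 -> substrate=3 bound=3 product=7

Answer: 7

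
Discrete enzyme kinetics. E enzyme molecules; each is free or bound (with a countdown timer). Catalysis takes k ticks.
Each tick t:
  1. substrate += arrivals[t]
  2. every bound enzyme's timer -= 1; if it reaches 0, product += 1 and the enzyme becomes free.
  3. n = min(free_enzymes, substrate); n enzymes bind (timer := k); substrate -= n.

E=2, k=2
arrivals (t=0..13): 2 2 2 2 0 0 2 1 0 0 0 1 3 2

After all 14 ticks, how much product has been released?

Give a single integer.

t=0: arr=2 -> substrate=0 bound=2 product=0
t=1: arr=2 -> substrate=2 bound=2 product=0
t=2: arr=2 -> substrate=2 bound=2 product=2
t=3: arr=2 -> substrate=4 bound=2 product=2
t=4: arr=0 -> substrate=2 bound=2 product=4
t=5: arr=0 -> substrate=2 bound=2 product=4
t=6: arr=2 -> substrate=2 bound=2 product=6
t=7: arr=1 -> substrate=3 bound=2 product=6
t=8: arr=0 -> substrate=1 bound=2 product=8
t=9: arr=0 -> substrate=1 bound=2 product=8
t=10: arr=0 -> substrate=0 bound=1 product=10
t=11: arr=1 -> substrate=0 bound=2 product=10
t=12: arr=3 -> substrate=2 bound=2 product=11
t=13: arr=2 -> substrate=3 bound=2 product=12

Answer: 12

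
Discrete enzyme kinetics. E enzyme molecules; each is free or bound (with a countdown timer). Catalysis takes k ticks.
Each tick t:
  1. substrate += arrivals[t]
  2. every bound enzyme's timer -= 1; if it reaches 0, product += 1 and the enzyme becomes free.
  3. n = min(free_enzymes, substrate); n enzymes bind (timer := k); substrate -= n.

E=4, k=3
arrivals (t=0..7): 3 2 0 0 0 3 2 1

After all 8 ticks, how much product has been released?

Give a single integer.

Answer: 5

Derivation:
t=0: arr=3 -> substrate=0 bound=3 product=0
t=1: arr=2 -> substrate=1 bound=4 product=0
t=2: arr=0 -> substrate=1 bound=4 product=0
t=3: arr=0 -> substrate=0 bound=2 product=3
t=4: arr=0 -> substrate=0 bound=1 product=4
t=5: arr=3 -> substrate=0 bound=4 product=4
t=6: arr=2 -> substrate=1 bound=4 product=5
t=7: arr=1 -> substrate=2 bound=4 product=5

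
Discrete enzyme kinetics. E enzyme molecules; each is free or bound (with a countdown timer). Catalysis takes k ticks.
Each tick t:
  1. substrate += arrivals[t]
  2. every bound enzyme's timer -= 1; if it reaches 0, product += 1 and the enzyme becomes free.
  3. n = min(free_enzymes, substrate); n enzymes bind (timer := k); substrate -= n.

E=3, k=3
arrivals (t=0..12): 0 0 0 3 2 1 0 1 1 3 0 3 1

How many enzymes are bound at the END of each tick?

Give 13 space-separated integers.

t=0: arr=0 -> substrate=0 bound=0 product=0
t=1: arr=0 -> substrate=0 bound=0 product=0
t=2: arr=0 -> substrate=0 bound=0 product=0
t=3: arr=3 -> substrate=0 bound=3 product=0
t=4: arr=2 -> substrate=2 bound=3 product=0
t=5: arr=1 -> substrate=3 bound=3 product=0
t=6: arr=0 -> substrate=0 bound=3 product=3
t=7: arr=1 -> substrate=1 bound=3 product=3
t=8: arr=1 -> substrate=2 bound=3 product=3
t=9: arr=3 -> substrate=2 bound=3 product=6
t=10: arr=0 -> substrate=2 bound=3 product=6
t=11: arr=3 -> substrate=5 bound=3 product=6
t=12: arr=1 -> substrate=3 bound=3 product=9

Answer: 0 0 0 3 3 3 3 3 3 3 3 3 3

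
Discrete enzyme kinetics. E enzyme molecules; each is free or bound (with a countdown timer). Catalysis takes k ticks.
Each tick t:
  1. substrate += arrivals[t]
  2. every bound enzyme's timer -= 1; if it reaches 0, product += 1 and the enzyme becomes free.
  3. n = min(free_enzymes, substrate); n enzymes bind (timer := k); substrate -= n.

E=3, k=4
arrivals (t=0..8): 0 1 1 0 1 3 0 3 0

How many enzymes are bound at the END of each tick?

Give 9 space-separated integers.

t=0: arr=0 -> substrate=0 bound=0 product=0
t=1: arr=1 -> substrate=0 bound=1 product=0
t=2: arr=1 -> substrate=0 bound=2 product=0
t=3: arr=0 -> substrate=0 bound=2 product=0
t=4: arr=1 -> substrate=0 bound=3 product=0
t=5: arr=3 -> substrate=2 bound=3 product=1
t=6: arr=0 -> substrate=1 bound=3 product=2
t=7: arr=3 -> substrate=4 bound=3 product=2
t=8: arr=0 -> substrate=3 bound=3 product=3

Answer: 0 1 2 2 3 3 3 3 3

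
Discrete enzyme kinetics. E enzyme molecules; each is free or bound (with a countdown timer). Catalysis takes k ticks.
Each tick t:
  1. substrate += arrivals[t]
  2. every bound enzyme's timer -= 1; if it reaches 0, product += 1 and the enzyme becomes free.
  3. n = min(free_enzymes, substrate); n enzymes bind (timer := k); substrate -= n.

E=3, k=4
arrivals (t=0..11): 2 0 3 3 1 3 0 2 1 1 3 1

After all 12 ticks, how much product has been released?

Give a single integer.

t=0: arr=2 -> substrate=0 bound=2 product=0
t=1: arr=0 -> substrate=0 bound=2 product=0
t=2: arr=3 -> substrate=2 bound=3 product=0
t=3: arr=3 -> substrate=5 bound=3 product=0
t=4: arr=1 -> substrate=4 bound=3 product=2
t=5: arr=3 -> substrate=7 bound=3 product=2
t=6: arr=0 -> substrate=6 bound=3 product=3
t=7: arr=2 -> substrate=8 bound=3 product=3
t=8: arr=1 -> substrate=7 bound=3 product=5
t=9: arr=1 -> substrate=8 bound=3 product=5
t=10: arr=3 -> substrate=10 bound=3 product=6
t=11: arr=1 -> substrate=11 bound=3 product=6

Answer: 6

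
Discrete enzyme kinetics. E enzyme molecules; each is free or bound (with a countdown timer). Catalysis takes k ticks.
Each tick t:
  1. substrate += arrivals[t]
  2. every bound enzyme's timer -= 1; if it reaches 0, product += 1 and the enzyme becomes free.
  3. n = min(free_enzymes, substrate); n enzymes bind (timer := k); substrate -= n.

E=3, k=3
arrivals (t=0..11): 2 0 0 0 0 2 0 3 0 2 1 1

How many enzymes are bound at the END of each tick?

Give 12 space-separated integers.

t=0: arr=2 -> substrate=0 bound=2 product=0
t=1: arr=0 -> substrate=0 bound=2 product=0
t=2: arr=0 -> substrate=0 bound=2 product=0
t=3: arr=0 -> substrate=0 bound=0 product=2
t=4: arr=0 -> substrate=0 bound=0 product=2
t=5: arr=2 -> substrate=0 bound=2 product=2
t=6: arr=0 -> substrate=0 bound=2 product=2
t=7: arr=3 -> substrate=2 bound=3 product=2
t=8: arr=0 -> substrate=0 bound=3 product=4
t=9: arr=2 -> substrate=2 bound=3 product=4
t=10: arr=1 -> substrate=2 bound=3 product=5
t=11: arr=1 -> substrate=1 bound=3 product=7

Answer: 2 2 2 0 0 2 2 3 3 3 3 3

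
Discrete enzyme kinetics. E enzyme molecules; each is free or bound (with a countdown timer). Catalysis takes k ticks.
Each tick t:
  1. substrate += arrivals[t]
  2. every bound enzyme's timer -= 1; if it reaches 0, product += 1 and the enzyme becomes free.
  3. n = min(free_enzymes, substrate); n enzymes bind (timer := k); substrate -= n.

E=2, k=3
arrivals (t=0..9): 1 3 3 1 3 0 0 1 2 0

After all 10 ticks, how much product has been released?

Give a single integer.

Answer: 5

Derivation:
t=0: arr=1 -> substrate=0 bound=1 product=0
t=1: arr=3 -> substrate=2 bound=2 product=0
t=2: arr=3 -> substrate=5 bound=2 product=0
t=3: arr=1 -> substrate=5 bound=2 product=1
t=4: arr=3 -> substrate=7 bound=2 product=2
t=5: arr=0 -> substrate=7 bound=2 product=2
t=6: arr=0 -> substrate=6 bound=2 product=3
t=7: arr=1 -> substrate=6 bound=2 product=4
t=8: arr=2 -> substrate=8 bound=2 product=4
t=9: arr=0 -> substrate=7 bound=2 product=5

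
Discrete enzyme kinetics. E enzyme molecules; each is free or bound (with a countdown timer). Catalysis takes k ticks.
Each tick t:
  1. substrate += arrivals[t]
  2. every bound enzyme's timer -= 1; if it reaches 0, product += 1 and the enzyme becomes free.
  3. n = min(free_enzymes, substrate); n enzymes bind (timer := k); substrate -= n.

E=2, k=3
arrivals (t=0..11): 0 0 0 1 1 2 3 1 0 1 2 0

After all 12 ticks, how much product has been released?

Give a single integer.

Answer: 4

Derivation:
t=0: arr=0 -> substrate=0 bound=0 product=0
t=1: arr=0 -> substrate=0 bound=0 product=0
t=2: arr=0 -> substrate=0 bound=0 product=0
t=3: arr=1 -> substrate=0 bound=1 product=0
t=4: arr=1 -> substrate=0 bound=2 product=0
t=5: arr=2 -> substrate=2 bound=2 product=0
t=6: arr=3 -> substrate=4 bound=2 product=1
t=7: arr=1 -> substrate=4 bound=2 product=2
t=8: arr=0 -> substrate=4 bound=2 product=2
t=9: arr=1 -> substrate=4 bound=2 product=3
t=10: arr=2 -> substrate=5 bound=2 product=4
t=11: arr=0 -> substrate=5 bound=2 product=4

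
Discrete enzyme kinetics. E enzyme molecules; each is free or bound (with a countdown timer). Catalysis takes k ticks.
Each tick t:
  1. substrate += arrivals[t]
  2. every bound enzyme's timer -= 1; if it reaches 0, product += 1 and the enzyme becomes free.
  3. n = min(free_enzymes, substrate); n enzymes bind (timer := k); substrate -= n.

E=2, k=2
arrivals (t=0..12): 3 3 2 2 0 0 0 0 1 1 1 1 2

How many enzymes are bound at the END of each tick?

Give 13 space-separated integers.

Answer: 2 2 2 2 2 2 2 2 2 2 2 2 2

Derivation:
t=0: arr=3 -> substrate=1 bound=2 product=0
t=1: arr=3 -> substrate=4 bound=2 product=0
t=2: arr=2 -> substrate=4 bound=2 product=2
t=3: arr=2 -> substrate=6 bound=2 product=2
t=4: arr=0 -> substrate=4 bound=2 product=4
t=5: arr=0 -> substrate=4 bound=2 product=4
t=6: arr=0 -> substrate=2 bound=2 product=6
t=7: arr=0 -> substrate=2 bound=2 product=6
t=8: arr=1 -> substrate=1 bound=2 product=8
t=9: arr=1 -> substrate=2 bound=2 product=8
t=10: arr=1 -> substrate=1 bound=2 product=10
t=11: arr=1 -> substrate=2 bound=2 product=10
t=12: arr=2 -> substrate=2 bound=2 product=12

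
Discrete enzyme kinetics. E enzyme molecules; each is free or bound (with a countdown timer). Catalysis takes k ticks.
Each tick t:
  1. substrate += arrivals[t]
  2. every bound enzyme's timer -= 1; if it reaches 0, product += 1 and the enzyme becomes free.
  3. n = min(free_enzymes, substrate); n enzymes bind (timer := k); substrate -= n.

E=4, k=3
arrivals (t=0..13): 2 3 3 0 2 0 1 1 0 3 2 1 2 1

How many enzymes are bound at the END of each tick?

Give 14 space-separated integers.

t=0: arr=2 -> substrate=0 bound=2 product=0
t=1: arr=3 -> substrate=1 bound=4 product=0
t=2: arr=3 -> substrate=4 bound=4 product=0
t=3: arr=0 -> substrate=2 bound=4 product=2
t=4: arr=2 -> substrate=2 bound=4 product=4
t=5: arr=0 -> substrate=2 bound=4 product=4
t=6: arr=1 -> substrate=1 bound=4 product=6
t=7: arr=1 -> substrate=0 bound=4 product=8
t=8: arr=0 -> substrate=0 bound=4 product=8
t=9: arr=3 -> substrate=1 bound=4 product=10
t=10: arr=2 -> substrate=1 bound=4 product=12
t=11: arr=1 -> substrate=2 bound=4 product=12
t=12: arr=2 -> substrate=2 bound=4 product=14
t=13: arr=1 -> substrate=1 bound=4 product=16

Answer: 2 4 4 4 4 4 4 4 4 4 4 4 4 4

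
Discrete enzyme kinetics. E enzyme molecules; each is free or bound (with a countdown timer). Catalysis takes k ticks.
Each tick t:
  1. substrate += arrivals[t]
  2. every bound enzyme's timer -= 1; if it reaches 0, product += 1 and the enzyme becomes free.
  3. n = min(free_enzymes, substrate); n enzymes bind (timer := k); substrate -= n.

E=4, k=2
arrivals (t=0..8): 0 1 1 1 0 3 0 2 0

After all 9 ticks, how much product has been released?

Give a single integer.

t=0: arr=0 -> substrate=0 bound=0 product=0
t=1: arr=1 -> substrate=0 bound=1 product=0
t=2: arr=1 -> substrate=0 bound=2 product=0
t=3: arr=1 -> substrate=0 bound=2 product=1
t=4: arr=0 -> substrate=0 bound=1 product=2
t=5: arr=3 -> substrate=0 bound=3 product=3
t=6: arr=0 -> substrate=0 bound=3 product=3
t=7: arr=2 -> substrate=0 bound=2 product=6
t=8: arr=0 -> substrate=0 bound=2 product=6

Answer: 6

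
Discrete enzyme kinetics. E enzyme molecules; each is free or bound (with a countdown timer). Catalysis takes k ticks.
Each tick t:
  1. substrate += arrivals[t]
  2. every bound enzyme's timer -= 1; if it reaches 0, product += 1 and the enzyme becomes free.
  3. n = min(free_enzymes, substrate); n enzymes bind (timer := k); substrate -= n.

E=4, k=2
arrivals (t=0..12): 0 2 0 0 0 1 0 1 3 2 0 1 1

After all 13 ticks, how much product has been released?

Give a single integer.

t=0: arr=0 -> substrate=0 bound=0 product=0
t=1: arr=2 -> substrate=0 bound=2 product=0
t=2: arr=0 -> substrate=0 bound=2 product=0
t=3: arr=0 -> substrate=0 bound=0 product=2
t=4: arr=0 -> substrate=0 bound=0 product=2
t=5: arr=1 -> substrate=0 bound=1 product=2
t=6: arr=0 -> substrate=0 bound=1 product=2
t=7: arr=1 -> substrate=0 bound=1 product=3
t=8: arr=3 -> substrate=0 bound=4 product=3
t=9: arr=2 -> substrate=1 bound=4 product=4
t=10: arr=0 -> substrate=0 bound=2 product=7
t=11: arr=1 -> substrate=0 bound=2 product=8
t=12: arr=1 -> substrate=0 bound=2 product=9

Answer: 9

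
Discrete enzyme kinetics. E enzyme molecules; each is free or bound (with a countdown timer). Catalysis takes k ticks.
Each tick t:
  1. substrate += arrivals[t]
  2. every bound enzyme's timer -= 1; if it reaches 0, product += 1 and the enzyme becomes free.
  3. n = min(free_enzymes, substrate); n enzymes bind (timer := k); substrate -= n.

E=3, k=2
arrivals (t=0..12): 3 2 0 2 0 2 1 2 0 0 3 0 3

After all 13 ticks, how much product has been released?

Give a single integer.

Answer: 15

Derivation:
t=0: arr=3 -> substrate=0 bound=3 product=0
t=1: arr=2 -> substrate=2 bound=3 product=0
t=2: arr=0 -> substrate=0 bound=2 product=3
t=3: arr=2 -> substrate=1 bound=3 product=3
t=4: arr=0 -> substrate=0 bound=2 product=5
t=5: arr=2 -> substrate=0 bound=3 product=6
t=6: arr=1 -> substrate=0 bound=3 product=7
t=7: arr=2 -> substrate=0 bound=3 product=9
t=8: arr=0 -> substrate=0 bound=2 product=10
t=9: arr=0 -> substrate=0 bound=0 product=12
t=10: arr=3 -> substrate=0 bound=3 product=12
t=11: arr=0 -> substrate=0 bound=3 product=12
t=12: arr=3 -> substrate=0 bound=3 product=15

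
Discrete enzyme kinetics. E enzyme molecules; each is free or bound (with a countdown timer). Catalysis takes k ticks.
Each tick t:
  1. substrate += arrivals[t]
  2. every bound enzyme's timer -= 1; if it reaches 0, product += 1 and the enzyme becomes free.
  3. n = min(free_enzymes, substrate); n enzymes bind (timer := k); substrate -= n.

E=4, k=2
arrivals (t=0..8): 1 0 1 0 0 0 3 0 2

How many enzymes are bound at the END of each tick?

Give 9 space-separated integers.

Answer: 1 1 1 1 0 0 3 3 2

Derivation:
t=0: arr=1 -> substrate=0 bound=1 product=0
t=1: arr=0 -> substrate=0 bound=1 product=0
t=2: arr=1 -> substrate=0 bound=1 product=1
t=3: arr=0 -> substrate=0 bound=1 product=1
t=4: arr=0 -> substrate=0 bound=0 product=2
t=5: arr=0 -> substrate=0 bound=0 product=2
t=6: arr=3 -> substrate=0 bound=3 product=2
t=7: arr=0 -> substrate=0 bound=3 product=2
t=8: arr=2 -> substrate=0 bound=2 product=5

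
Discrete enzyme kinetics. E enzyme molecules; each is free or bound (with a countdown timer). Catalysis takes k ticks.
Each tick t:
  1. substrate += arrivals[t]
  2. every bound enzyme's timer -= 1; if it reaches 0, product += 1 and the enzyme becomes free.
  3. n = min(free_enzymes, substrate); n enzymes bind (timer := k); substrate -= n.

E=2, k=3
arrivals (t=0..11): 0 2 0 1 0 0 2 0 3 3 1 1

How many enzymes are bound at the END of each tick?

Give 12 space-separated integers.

t=0: arr=0 -> substrate=0 bound=0 product=0
t=1: arr=2 -> substrate=0 bound=2 product=0
t=2: arr=0 -> substrate=0 bound=2 product=0
t=3: arr=1 -> substrate=1 bound=2 product=0
t=4: arr=0 -> substrate=0 bound=1 product=2
t=5: arr=0 -> substrate=0 bound=1 product=2
t=6: arr=2 -> substrate=1 bound=2 product=2
t=7: arr=0 -> substrate=0 bound=2 product=3
t=8: arr=3 -> substrate=3 bound=2 product=3
t=9: arr=3 -> substrate=5 bound=2 product=4
t=10: arr=1 -> substrate=5 bound=2 product=5
t=11: arr=1 -> substrate=6 bound=2 product=5

Answer: 0 2 2 2 1 1 2 2 2 2 2 2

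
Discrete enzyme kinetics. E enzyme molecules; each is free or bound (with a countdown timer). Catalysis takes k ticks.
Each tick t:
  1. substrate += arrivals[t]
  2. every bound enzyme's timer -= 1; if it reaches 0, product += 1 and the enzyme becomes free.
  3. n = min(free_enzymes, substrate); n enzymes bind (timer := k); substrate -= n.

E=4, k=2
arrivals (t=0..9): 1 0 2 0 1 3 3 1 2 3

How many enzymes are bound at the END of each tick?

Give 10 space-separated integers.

t=0: arr=1 -> substrate=0 bound=1 product=0
t=1: arr=0 -> substrate=0 bound=1 product=0
t=2: arr=2 -> substrate=0 bound=2 product=1
t=3: arr=0 -> substrate=0 bound=2 product=1
t=4: arr=1 -> substrate=0 bound=1 product=3
t=5: arr=3 -> substrate=0 bound=4 product=3
t=6: arr=3 -> substrate=2 bound=4 product=4
t=7: arr=1 -> substrate=0 bound=4 product=7
t=8: arr=2 -> substrate=1 bound=4 product=8
t=9: arr=3 -> substrate=1 bound=4 product=11

Answer: 1 1 2 2 1 4 4 4 4 4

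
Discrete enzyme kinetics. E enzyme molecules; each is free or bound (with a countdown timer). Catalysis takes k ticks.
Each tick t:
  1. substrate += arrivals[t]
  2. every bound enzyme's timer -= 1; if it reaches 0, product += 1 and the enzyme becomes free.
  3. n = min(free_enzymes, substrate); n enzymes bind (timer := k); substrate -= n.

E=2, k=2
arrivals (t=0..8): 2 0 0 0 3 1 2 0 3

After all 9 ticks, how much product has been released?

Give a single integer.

t=0: arr=2 -> substrate=0 bound=2 product=0
t=1: arr=0 -> substrate=0 bound=2 product=0
t=2: arr=0 -> substrate=0 bound=0 product=2
t=3: arr=0 -> substrate=0 bound=0 product=2
t=4: arr=3 -> substrate=1 bound=2 product=2
t=5: arr=1 -> substrate=2 bound=2 product=2
t=6: arr=2 -> substrate=2 bound=2 product=4
t=7: arr=0 -> substrate=2 bound=2 product=4
t=8: arr=3 -> substrate=3 bound=2 product=6

Answer: 6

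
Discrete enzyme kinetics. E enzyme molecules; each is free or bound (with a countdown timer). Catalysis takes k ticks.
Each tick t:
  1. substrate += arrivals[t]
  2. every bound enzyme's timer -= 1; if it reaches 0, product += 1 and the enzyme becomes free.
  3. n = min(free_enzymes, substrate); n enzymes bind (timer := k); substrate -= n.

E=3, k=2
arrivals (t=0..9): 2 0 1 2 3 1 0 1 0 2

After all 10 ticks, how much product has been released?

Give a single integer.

t=0: arr=2 -> substrate=0 bound=2 product=0
t=1: arr=0 -> substrate=0 bound=2 product=0
t=2: arr=1 -> substrate=0 bound=1 product=2
t=3: arr=2 -> substrate=0 bound=3 product=2
t=4: arr=3 -> substrate=2 bound=3 product=3
t=5: arr=1 -> substrate=1 bound=3 product=5
t=6: arr=0 -> substrate=0 bound=3 product=6
t=7: arr=1 -> substrate=0 bound=2 product=8
t=8: arr=0 -> substrate=0 bound=1 product=9
t=9: arr=2 -> substrate=0 bound=2 product=10

Answer: 10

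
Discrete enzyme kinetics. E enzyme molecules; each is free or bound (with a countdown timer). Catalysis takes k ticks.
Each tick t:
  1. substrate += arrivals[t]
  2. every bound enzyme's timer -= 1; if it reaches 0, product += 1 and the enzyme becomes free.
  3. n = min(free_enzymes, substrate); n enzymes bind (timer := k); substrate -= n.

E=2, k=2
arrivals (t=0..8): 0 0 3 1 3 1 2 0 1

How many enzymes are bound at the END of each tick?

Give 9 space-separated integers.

t=0: arr=0 -> substrate=0 bound=0 product=0
t=1: arr=0 -> substrate=0 bound=0 product=0
t=2: arr=3 -> substrate=1 bound=2 product=0
t=3: arr=1 -> substrate=2 bound=2 product=0
t=4: arr=3 -> substrate=3 bound=2 product=2
t=5: arr=1 -> substrate=4 bound=2 product=2
t=6: arr=2 -> substrate=4 bound=2 product=4
t=7: arr=0 -> substrate=4 bound=2 product=4
t=8: arr=1 -> substrate=3 bound=2 product=6

Answer: 0 0 2 2 2 2 2 2 2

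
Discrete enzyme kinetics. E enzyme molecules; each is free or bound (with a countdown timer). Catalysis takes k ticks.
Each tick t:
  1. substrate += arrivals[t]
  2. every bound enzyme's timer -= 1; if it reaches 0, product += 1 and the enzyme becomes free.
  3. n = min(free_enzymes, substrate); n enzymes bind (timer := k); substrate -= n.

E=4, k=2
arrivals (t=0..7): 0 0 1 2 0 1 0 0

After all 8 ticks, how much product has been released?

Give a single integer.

Answer: 4

Derivation:
t=0: arr=0 -> substrate=0 bound=0 product=0
t=1: arr=0 -> substrate=0 bound=0 product=0
t=2: arr=1 -> substrate=0 bound=1 product=0
t=3: arr=2 -> substrate=0 bound=3 product=0
t=4: arr=0 -> substrate=0 bound=2 product=1
t=5: arr=1 -> substrate=0 bound=1 product=3
t=6: arr=0 -> substrate=0 bound=1 product=3
t=7: arr=0 -> substrate=0 bound=0 product=4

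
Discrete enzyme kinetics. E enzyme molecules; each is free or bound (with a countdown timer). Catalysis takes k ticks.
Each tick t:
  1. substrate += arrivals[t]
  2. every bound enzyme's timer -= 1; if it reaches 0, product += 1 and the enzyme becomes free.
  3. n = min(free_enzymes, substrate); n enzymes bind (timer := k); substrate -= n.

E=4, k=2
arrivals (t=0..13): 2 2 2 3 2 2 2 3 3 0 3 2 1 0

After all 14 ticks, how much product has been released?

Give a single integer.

Answer: 24

Derivation:
t=0: arr=2 -> substrate=0 bound=2 product=0
t=1: arr=2 -> substrate=0 bound=4 product=0
t=2: arr=2 -> substrate=0 bound=4 product=2
t=3: arr=3 -> substrate=1 bound=4 product=4
t=4: arr=2 -> substrate=1 bound=4 product=6
t=5: arr=2 -> substrate=1 bound=4 product=8
t=6: arr=2 -> substrate=1 bound=4 product=10
t=7: arr=3 -> substrate=2 bound=4 product=12
t=8: arr=3 -> substrate=3 bound=4 product=14
t=9: arr=0 -> substrate=1 bound=4 product=16
t=10: arr=3 -> substrate=2 bound=4 product=18
t=11: arr=2 -> substrate=2 bound=4 product=20
t=12: arr=1 -> substrate=1 bound=4 product=22
t=13: arr=0 -> substrate=0 bound=3 product=24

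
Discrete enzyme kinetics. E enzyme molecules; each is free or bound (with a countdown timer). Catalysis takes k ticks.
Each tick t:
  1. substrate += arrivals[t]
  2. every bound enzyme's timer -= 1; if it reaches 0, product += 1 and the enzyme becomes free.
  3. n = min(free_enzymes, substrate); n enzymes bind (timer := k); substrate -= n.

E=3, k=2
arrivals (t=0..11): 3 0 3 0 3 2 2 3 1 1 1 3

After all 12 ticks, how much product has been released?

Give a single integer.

t=0: arr=3 -> substrate=0 bound=3 product=0
t=1: arr=0 -> substrate=0 bound=3 product=0
t=2: arr=3 -> substrate=0 bound=3 product=3
t=3: arr=0 -> substrate=0 bound=3 product=3
t=4: arr=3 -> substrate=0 bound=3 product=6
t=5: arr=2 -> substrate=2 bound=3 product=6
t=6: arr=2 -> substrate=1 bound=3 product=9
t=7: arr=3 -> substrate=4 bound=3 product=9
t=8: arr=1 -> substrate=2 bound=3 product=12
t=9: arr=1 -> substrate=3 bound=3 product=12
t=10: arr=1 -> substrate=1 bound=3 product=15
t=11: arr=3 -> substrate=4 bound=3 product=15

Answer: 15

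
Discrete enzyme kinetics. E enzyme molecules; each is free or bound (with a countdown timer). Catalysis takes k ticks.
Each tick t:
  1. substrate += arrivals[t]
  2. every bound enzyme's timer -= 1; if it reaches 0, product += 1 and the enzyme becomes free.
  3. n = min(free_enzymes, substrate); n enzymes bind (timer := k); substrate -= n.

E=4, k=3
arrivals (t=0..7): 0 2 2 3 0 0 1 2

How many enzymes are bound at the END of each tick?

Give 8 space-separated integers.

t=0: arr=0 -> substrate=0 bound=0 product=0
t=1: arr=2 -> substrate=0 bound=2 product=0
t=2: arr=2 -> substrate=0 bound=4 product=0
t=3: arr=3 -> substrate=3 bound=4 product=0
t=4: arr=0 -> substrate=1 bound=4 product=2
t=5: arr=0 -> substrate=0 bound=3 product=4
t=6: arr=1 -> substrate=0 bound=4 product=4
t=7: arr=2 -> substrate=0 bound=4 product=6

Answer: 0 2 4 4 4 3 4 4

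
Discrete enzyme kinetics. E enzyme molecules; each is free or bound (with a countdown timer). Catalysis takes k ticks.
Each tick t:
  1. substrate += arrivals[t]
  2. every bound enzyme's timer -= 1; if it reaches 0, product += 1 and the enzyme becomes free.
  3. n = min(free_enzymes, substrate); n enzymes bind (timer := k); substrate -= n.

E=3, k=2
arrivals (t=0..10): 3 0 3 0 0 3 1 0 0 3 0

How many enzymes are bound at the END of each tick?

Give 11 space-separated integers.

t=0: arr=3 -> substrate=0 bound=3 product=0
t=1: arr=0 -> substrate=0 bound=3 product=0
t=2: arr=3 -> substrate=0 bound=3 product=3
t=3: arr=0 -> substrate=0 bound=3 product=3
t=4: arr=0 -> substrate=0 bound=0 product=6
t=5: arr=3 -> substrate=0 bound=3 product=6
t=6: arr=1 -> substrate=1 bound=3 product=6
t=7: arr=0 -> substrate=0 bound=1 product=9
t=8: arr=0 -> substrate=0 bound=1 product=9
t=9: arr=3 -> substrate=0 bound=3 product=10
t=10: arr=0 -> substrate=0 bound=3 product=10

Answer: 3 3 3 3 0 3 3 1 1 3 3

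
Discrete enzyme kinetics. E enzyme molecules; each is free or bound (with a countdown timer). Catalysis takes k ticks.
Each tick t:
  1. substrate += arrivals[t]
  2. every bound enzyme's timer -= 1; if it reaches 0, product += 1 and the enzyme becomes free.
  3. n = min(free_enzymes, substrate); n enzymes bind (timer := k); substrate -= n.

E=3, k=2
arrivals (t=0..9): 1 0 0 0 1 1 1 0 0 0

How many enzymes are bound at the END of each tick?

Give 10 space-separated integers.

t=0: arr=1 -> substrate=0 bound=1 product=0
t=1: arr=0 -> substrate=0 bound=1 product=0
t=2: arr=0 -> substrate=0 bound=0 product=1
t=3: arr=0 -> substrate=0 bound=0 product=1
t=4: arr=1 -> substrate=0 bound=1 product=1
t=5: arr=1 -> substrate=0 bound=2 product=1
t=6: arr=1 -> substrate=0 bound=2 product=2
t=7: arr=0 -> substrate=0 bound=1 product=3
t=8: arr=0 -> substrate=0 bound=0 product=4
t=9: arr=0 -> substrate=0 bound=0 product=4

Answer: 1 1 0 0 1 2 2 1 0 0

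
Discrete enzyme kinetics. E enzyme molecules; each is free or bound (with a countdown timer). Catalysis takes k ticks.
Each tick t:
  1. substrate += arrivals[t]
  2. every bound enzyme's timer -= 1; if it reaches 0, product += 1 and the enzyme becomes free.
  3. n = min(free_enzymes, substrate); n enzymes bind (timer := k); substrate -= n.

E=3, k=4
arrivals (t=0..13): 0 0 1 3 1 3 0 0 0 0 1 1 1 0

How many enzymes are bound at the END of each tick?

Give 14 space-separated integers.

t=0: arr=0 -> substrate=0 bound=0 product=0
t=1: arr=0 -> substrate=0 bound=0 product=0
t=2: arr=1 -> substrate=0 bound=1 product=0
t=3: arr=3 -> substrate=1 bound=3 product=0
t=4: arr=1 -> substrate=2 bound=3 product=0
t=5: arr=3 -> substrate=5 bound=3 product=0
t=6: arr=0 -> substrate=4 bound=3 product=1
t=7: arr=0 -> substrate=2 bound=3 product=3
t=8: arr=0 -> substrate=2 bound=3 product=3
t=9: arr=0 -> substrate=2 bound=3 product=3
t=10: arr=1 -> substrate=2 bound=3 product=4
t=11: arr=1 -> substrate=1 bound=3 product=6
t=12: arr=1 -> substrate=2 bound=3 product=6
t=13: arr=0 -> substrate=2 bound=3 product=6

Answer: 0 0 1 3 3 3 3 3 3 3 3 3 3 3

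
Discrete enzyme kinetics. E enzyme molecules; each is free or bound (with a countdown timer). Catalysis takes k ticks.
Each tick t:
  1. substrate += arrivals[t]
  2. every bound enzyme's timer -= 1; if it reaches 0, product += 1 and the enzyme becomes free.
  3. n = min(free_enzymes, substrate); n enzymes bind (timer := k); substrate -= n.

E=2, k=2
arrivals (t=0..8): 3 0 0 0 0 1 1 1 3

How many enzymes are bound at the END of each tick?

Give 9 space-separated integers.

t=0: arr=3 -> substrate=1 bound=2 product=0
t=1: arr=0 -> substrate=1 bound=2 product=0
t=2: arr=0 -> substrate=0 bound=1 product=2
t=3: arr=0 -> substrate=0 bound=1 product=2
t=4: arr=0 -> substrate=0 bound=0 product=3
t=5: arr=1 -> substrate=0 bound=1 product=3
t=6: arr=1 -> substrate=0 bound=2 product=3
t=7: arr=1 -> substrate=0 bound=2 product=4
t=8: arr=3 -> substrate=2 bound=2 product=5

Answer: 2 2 1 1 0 1 2 2 2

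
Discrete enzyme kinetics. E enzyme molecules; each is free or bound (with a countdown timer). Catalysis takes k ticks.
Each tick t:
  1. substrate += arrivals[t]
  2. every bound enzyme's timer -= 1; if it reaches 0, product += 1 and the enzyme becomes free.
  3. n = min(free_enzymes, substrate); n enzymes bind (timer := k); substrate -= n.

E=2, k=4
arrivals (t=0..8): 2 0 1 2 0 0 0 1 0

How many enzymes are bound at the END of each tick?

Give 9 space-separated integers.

Answer: 2 2 2 2 2 2 2 2 2

Derivation:
t=0: arr=2 -> substrate=0 bound=2 product=0
t=1: arr=0 -> substrate=0 bound=2 product=0
t=2: arr=1 -> substrate=1 bound=2 product=0
t=3: arr=2 -> substrate=3 bound=2 product=0
t=4: arr=0 -> substrate=1 bound=2 product=2
t=5: arr=0 -> substrate=1 bound=2 product=2
t=6: arr=0 -> substrate=1 bound=2 product=2
t=7: arr=1 -> substrate=2 bound=2 product=2
t=8: arr=0 -> substrate=0 bound=2 product=4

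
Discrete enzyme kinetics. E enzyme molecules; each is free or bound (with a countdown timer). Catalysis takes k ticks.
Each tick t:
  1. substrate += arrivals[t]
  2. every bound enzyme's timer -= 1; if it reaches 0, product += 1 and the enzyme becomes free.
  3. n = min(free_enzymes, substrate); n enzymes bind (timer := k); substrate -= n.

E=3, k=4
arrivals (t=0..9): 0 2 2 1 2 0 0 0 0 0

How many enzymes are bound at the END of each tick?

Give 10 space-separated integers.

Answer: 0 2 3 3 3 3 3 3 3 2

Derivation:
t=0: arr=0 -> substrate=0 bound=0 product=0
t=1: arr=2 -> substrate=0 bound=2 product=0
t=2: arr=2 -> substrate=1 bound=3 product=0
t=3: arr=1 -> substrate=2 bound=3 product=0
t=4: arr=2 -> substrate=4 bound=3 product=0
t=5: arr=0 -> substrate=2 bound=3 product=2
t=6: arr=0 -> substrate=1 bound=3 product=3
t=7: arr=0 -> substrate=1 bound=3 product=3
t=8: arr=0 -> substrate=1 bound=3 product=3
t=9: arr=0 -> substrate=0 bound=2 product=5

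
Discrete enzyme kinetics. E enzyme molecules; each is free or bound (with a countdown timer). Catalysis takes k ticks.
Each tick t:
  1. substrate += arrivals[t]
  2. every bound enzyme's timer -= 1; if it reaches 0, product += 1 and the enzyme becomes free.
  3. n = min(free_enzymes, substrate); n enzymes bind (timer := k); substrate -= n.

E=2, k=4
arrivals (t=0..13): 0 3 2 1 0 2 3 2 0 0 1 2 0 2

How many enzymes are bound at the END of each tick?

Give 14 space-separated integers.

t=0: arr=0 -> substrate=0 bound=0 product=0
t=1: arr=3 -> substrate=1 bound=2 product=0
t=2: arr=2 -> substrate=3 bound=2 product=0
t=3: arr=1 -> substrate=4 bound=2 product=0
t=4: arr=0 -> substrate=4 bound=2 product=0
t=5: arr=2 -> substrate=4 bound=2 product=2
t=6: arr=3 -> substrate=7 bound=2 product=2
t=7: arr=2 -> substrate=9 bound=2 product=2
t=8: arr=0 -> substrate=9 bound=2 product=2
t=9: arr=0 -> substrate=7 bound=2 product=4
t=10: arr=1 -> substrate=8 bound=2 product=4
t=11: arr=2 -> substrate=10 bound=2 product=4
t=12: arr=0 -> substrate=10 bound=2 product=4
t=13: arr=2 -> substrate=10 bound=2 product=6

Answer: 0 2 2 2 2 2 2 2 2 2 2 2 2 2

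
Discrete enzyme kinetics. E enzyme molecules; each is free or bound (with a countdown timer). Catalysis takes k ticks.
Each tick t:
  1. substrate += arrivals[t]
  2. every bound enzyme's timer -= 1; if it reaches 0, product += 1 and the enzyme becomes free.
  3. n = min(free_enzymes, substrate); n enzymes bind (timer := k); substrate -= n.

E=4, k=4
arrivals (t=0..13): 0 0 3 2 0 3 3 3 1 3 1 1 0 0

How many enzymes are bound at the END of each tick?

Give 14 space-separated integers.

Answer: 0 0 3 4 4 4 4 4 4 4 4 4 4 4

Derivation:
t=0: arr=0 -> substrate=0 bound=0 product=0
t=1: arr=0 -> substrate=0 bound=0 product=0
t=2: arr=3 -> substrate=0 bound=3 product=0
t=3: arr=2 -> substrate=1 bound=4 product=0
t=4: arr=0 -> substrate=1 bound=4 product=0
t=5: arr=3 -> substrate=4 bound=4 product=0
t=6: arr=3 -> substrate=4 bound=4 product=3
t=7: arr=3 -> substrate=6 bound=4 product=4
t=8: arr=1 -> substrate=7 bound=4 product=4
t=9: arr=3 -> substrate=10 bound=4 product=4
t=10: arr=1 -> substrate=8 bound=4 product=7
t=11: arr=1 -> substrate=8 bound=4 product=8
t=12: arr=0 -> substrate=8 bound=4 product=8
t=13: arr=0 -> substrate=8 bound=4 product=8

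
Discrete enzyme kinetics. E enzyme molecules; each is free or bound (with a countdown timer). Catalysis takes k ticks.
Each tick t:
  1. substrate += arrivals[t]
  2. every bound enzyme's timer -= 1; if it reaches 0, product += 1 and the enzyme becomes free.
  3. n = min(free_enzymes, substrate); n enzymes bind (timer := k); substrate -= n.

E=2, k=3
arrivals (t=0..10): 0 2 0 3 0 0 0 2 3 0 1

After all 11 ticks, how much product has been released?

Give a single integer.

t=0: arr=0 -> substrate=0 bound=0 product=0
t=1: arr=2 -> substrate=0 bound=2 product=0
t=2: arr=0 -> substrate=0 bound=2 product=0
t=3: arr=3 -> substrate=3 bound=2 product=0
t=4: arr=0 -> substrate=1 bound=2 product=2
t=5: arr=0 -> substrate=1 bound=2 product=2
t=6: arr=0 -> substrate=1 bound=2 product=2
t=7: arr=2 -> substrate=1 bound=2 product=4
t=8: arr=3 -> substrate=4 bound=2 product=4
t=9: arr=0 -> substrate=4 bound=2 product=4
t=10: arr=1 -> substrate=3 bound=2 product=6

Answer: 6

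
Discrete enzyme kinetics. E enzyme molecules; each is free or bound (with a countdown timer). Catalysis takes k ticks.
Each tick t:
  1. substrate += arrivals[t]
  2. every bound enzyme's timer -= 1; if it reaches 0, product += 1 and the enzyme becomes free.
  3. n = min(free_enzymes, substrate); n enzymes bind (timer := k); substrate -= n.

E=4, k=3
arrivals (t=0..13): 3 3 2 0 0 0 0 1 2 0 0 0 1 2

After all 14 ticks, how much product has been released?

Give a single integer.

Answer: 11

Derivation:
t=0: arr=3 -> substrate=0 bound=3 product=0
t=1: arr=3 -> substrate=2 bound=4 product=0
t=2: arr=2 -> substrate=4 bound=4 product=0
t=3: arr=0 -> substrate=1 bound=4 product=3
t=4: arr=0 -> substrate=0 bound=4 product=4
t=5: arr=0 -> substrate=0 bound=4 product=4
t=6: arr=0 -> substrate=0 bound=1 product=7
t=7: arr=1 -> substrate=0 bound=1 product=8
t=8: arr=2 -> substrate=0 bound=3 product=8
t=9: arr=0 -> substrate=0 bound=3 product=8
t=10: arr=0 -> substrate=0 bound=2 product=9
t=11: arr=0 -> substrate=0 bound=0 product=11
t=12: arr=1 -> substrate=0 bound=1 product=11
t=13: arr=2 -> substrate=0 bound=3 product=11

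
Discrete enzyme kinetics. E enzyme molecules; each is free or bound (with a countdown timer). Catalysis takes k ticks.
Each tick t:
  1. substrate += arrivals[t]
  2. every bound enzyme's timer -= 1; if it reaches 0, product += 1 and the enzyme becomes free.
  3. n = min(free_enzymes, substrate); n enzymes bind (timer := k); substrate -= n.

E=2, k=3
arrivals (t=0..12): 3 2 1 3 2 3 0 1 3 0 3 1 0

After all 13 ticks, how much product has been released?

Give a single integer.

Answer: 8

Derivation:
t=0: arr=3 -> substrate=1 bound=2 product=0
t=1: arr=2 -> substrate=3 bound=2 product=0
t=2: arr=1 -> substrate=4 bound=2 product=0
t=3: arr=3 -> substrate=5 bound=2 product=2
t=4: arr=2 -> substrate=7 bound=2 product=2
t=5: arr=3 -> substrate=10 bound=2 product=2
t=6: arr=0 -> substrate=8 bound=2 product=4
t=7: arr=1 -> substrate=9 bound=2 product=4
t=8: arr=3 -> substrate=12 bound=2 product=4
t=9: arr=0 -> substrate=10 bound=2 product=6
t=10: arr=3 -> substrate=13 bound=2 product=6
t=11: arr=1 -> substrate=14 bound=2 product=6
t=12: arr=0 -> substrate=12 bound=2 product=8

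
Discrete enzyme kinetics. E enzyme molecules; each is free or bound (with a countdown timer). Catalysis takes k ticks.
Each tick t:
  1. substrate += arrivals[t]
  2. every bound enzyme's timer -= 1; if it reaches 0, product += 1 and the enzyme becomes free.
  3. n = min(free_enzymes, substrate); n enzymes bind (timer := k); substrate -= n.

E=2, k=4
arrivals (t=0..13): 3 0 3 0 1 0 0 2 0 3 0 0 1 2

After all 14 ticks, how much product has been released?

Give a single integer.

Answer: 6

Derivation:
t=0: arr=3 -> substrate=1 bound=2 product=0
t=1: arr=0 -> substrate=1 bound=2 product=0
t=2: arr=3 -> substrate=4 bound=2 product=0
t=3: arr=0 -> substrate=4 bound=2 product=0
t=4: arr=1 -> substrate=3 bound=2 product=2
t=5: arr=0 -> substrate=3 bound=2 product=2
t=6: arr=0 -> substrate=3 bound=2 product=2
t=7: arr=2 -> substrate=5 bound=2 product=2
t=8: arr=0 -> substrate=3 bound=2 product=4
t=9: arr=3 -> substrate=6 bound=2 product=4
t=10: arr=0 -> substrate=6 bound=2 product=4
t=11: arr=0 -> substrate=6 bound=2 product=4
t=12: arr=1 -> substrate=5 bound=2 product=6
t=13: arr=2 -> substrate=7 bound=2 product=6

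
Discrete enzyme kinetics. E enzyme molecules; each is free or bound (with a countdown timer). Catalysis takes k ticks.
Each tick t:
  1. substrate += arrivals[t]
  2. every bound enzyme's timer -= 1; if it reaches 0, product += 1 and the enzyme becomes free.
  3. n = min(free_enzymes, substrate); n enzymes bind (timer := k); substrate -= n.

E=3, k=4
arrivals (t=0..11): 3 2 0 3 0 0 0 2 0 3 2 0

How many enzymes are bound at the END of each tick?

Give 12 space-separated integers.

Answer: 3 3 3 3 3 3 3 3 3 3 3 3

Derivation:
t=0: arr=3 -> substrate=0 bound=3 product=0
t=1: arr=2 -> substrate=2 bound=3 product=0
t=2: arr=0 -> substrate=2 bound=3 product=0
t=3: arr=3 -> substrate=5 bound=3 product=0
t=4: arr=0 -> substrate=2 bound=3 product=3
t=5: arr=0 -> substrate=2 bound=3 product=3
t=6: arr=0 -> substrate=2 bound=3 product=3
t=7: arr=2 -> substrate=4 bound=3 product=3
t=8: arr=0 -> substrate=1 bound=3 product=6
t=9: arr=3 -> substrate=4 bound=3 product=6
t=10: arr=2 -> substrate=6 bound=3 product=6
t=11: arr=0 -> substrate=6 bound=3 product=6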